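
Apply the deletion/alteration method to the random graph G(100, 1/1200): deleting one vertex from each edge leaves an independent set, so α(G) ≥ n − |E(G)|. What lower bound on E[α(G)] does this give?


E[|E(G)|] = C(100, 2)·p = 4950 · (1/1200) = 33/8.
E[α(G)] ≥ n − E[|E(G)|] = 100 − 33/8 = 767/8.
Numerically: ≈ 95.875000.
(This is only a lower bound; the true E[α(G)] may be larger.)

E[α(G)] ≥ 767/8 ≈ 95.875000.


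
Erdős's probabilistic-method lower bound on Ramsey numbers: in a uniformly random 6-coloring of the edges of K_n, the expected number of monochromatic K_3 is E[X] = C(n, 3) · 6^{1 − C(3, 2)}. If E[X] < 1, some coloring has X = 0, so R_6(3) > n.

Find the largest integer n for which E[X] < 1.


We need C(n, 3) · 6^{1 − 3} < 1, i.e. C(n, 3) < 6^{3 − 1} = 36.
Check values of n near the boundary:
  n = 3: C(3, 3) = 1; 1 < 36? YES
  n = 4: C(4, 3) = 4; 4 < 36? YES
  n = 5: C(5, 3) = 10; 10 < 36? YES
  n = 6: C(6, 3) = 20; 20 < 36? YES
  n = 7: C(7, 3) = 35; 35 < 36? YES
  n = 8: C(8, 3) = 56; 56 < 36? NO
The largest n with C(n, 3) < 36 is n = 7 (where E[X] = 35/36 ≈ 0.9722). Hence R_6(3) > 7, i.e. R_6(3) ≥ 8.

Largest n = 7; hence R_6(3) > 7.


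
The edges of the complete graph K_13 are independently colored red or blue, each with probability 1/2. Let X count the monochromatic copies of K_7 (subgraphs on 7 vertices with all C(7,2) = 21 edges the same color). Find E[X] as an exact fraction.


Let X = Σ_S X_S over the C(13, 7) = 1716 subsets S of size 7, where X_S = 1 if the K_7 on S is monochromatic.
For a fixed S, the K_7 on S has C(7, 2) = 21 edges. P[all 21 edges red] = (1/2)^21, and likewise for blue, so P[monochromatic] = 2·(1/2)^21 = 2^{1 − 21} = 1/1048576.
By linearity of expectation: E[X] = C(13, 7) · 2^{1 − 21} = 1716 · 1/1048576 = 429/262144.
Numerically: E[X] ≈ 0.00164.

E[X] = C(13,7)·2^(1−C(7,2)) = 429/262144 ≈ 0.00164.


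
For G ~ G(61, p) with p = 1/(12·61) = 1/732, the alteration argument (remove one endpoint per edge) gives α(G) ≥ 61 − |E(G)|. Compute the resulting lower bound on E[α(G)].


E[|E(G)|] = C(61, 2)·p = 1830 · (1/732) = 5/2.
E[α(G)] ≥ n − E[|E(G)|] = 61 − 5/2 = 117/2.
Numerically: ≈ 58.500.
(This is only a lower bound; the true E[α(G)] may be larger.)

E[α(G)] ≥ 117/2 ≈ 58.500.


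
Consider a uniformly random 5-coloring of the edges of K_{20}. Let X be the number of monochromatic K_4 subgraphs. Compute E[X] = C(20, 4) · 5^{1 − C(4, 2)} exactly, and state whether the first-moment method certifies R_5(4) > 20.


E[X] = C(20, 4) · 5^{1 − 6} = 4845 · 5^{−5} = 4845/3125.
As a reduced fraction: E[X] = 969/625 ≈ 1.550.
Is E[X] < 1? NO.
Since E[X] ≥ 1, the first-moment bound is inconclusive at n = 20; it does NOT by itself certify R_5(4) > 20.

E[X] = 969/625 ≈ 1.550; E[X] ≥ 1; first-moment method inconclusive here.


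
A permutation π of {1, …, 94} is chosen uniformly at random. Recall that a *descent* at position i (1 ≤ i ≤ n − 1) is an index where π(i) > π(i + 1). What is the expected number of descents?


Write X = Σ X_I over i = 1, …, 93, with X_I the indicator of one descent.
There are 93 indicators.
For each fixed i, the pair (π(i), π(i+1)) is a uniformly random ordered pair of distinct values from {1, …, 94}; by symmetry P[π(i) > π(i+1)] = 1/2.
By linearity: E[X] = 93 · (1/2) = (94 − 1) · (1/2) = 93/2 ≈ 46.50000.

E[X] = 93/2 = 46.50000.


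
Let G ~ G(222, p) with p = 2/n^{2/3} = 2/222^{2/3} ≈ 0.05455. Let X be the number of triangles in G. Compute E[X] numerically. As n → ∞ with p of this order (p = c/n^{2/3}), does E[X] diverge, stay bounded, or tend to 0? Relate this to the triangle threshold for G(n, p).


Number of potential triangles: C(222, 3) = 1798940.
Each occurs with probability p³ ≈ (0.05455)³ ≈ 1.623245e-04.
By linearity: E[X] = C(222, 3)·p³ ≈ 1798940 · 1.623245e-04 ≈ 292.0120.
Since α = 2/3 < 1, p = c/n^{2/3} ≫ 1/n is above the triangle threshold p ~ 1/n. Asymptotically E[X] ~ (c³/6)·n^{3(1−α)} = (2³/6)·n^{1} → ∞; triangles are abundant w.h.p.

E[X] ≈ 292.0120; in regime p = Θ(1/n^{2/3}) E[X] diverges (above the triangle threshold p ~ 1/n).


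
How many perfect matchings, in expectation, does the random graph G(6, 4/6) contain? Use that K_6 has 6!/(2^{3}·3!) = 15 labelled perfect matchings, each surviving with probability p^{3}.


K_6 has 6!/(2^{3}·3!) = 15 labelled perfect matchings.
For each such perfect matching H, let X_H = 1 if all 3 edges of H are present in G. Then P[X_H = 1] = p^{3} = (2/3)^{3} = 8/27.
By linearity of expectation: E[X] = Σ_H E[X_H] = 15 · p^{3} = 15 · 8/27 = 40/9.
Numerically: E[X] ≈ 4.44.

E[X] = 15 · (2/3)^{3} = 40/9 ≈ 4.44.


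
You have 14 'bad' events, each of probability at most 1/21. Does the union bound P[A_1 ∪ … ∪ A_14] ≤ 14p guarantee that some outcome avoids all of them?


Union bound: P[∪_{i=1}^{14} A_i] ≤ Σ_i P[A_i] ≤ 14·p = 14·(1/21) = 2/3.
Numerically: 2/3 ≈ 0.66667.
Is 2/3 < 1? YES.
Since P[∪ A_i] ≤ 2/3 < 1, the complement has P[∩ A_i^c] ≥ 1 − 2/3 = 1/3 > 0, so some outcome avoids every A_i.

14·p = 2/3 ≈ 0.66667; existence CERTIFIED by the union bound.


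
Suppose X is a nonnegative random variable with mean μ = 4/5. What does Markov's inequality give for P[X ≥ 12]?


μ = E[X] = 4/5, a = 12.
Markov: P[X ≥ 12] ≤ μ/a = (4/5)/12 = 1/15.
Numerically: ≈ 0.067.
(Since a = 12 > μ = 0.800, the bound 1/15 is < 1 and informative.)

P[X ≥ 12] ≤ 1/15 ≈ 0.067.


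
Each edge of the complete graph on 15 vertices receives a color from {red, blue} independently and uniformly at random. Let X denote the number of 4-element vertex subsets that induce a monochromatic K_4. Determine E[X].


Let X = Σ_S X_S over the C(15, 4) = 1365 subsets S of size 4, where X_S = 1 if the K_4 on S is monochromatic.
For a fixed S, the K_4 on S has C(4, 2) = 6 edges. P[all 6 edges red] = (1/2)^6, and likewise for blue, so P[monochromatic] = 2·(1/2)^6 = 2^{1 − 6} = 1/32.
By linearity: E[X] = C(15, 4) · 2^{1 − 6} = 1365 · 1/32 = 1365/32.
Numerically: E[X] ≈ 42.65625.

E[X] = C(15,4)·2^(1−C(4,2)) = 1365/32 ≈ 42.65625.


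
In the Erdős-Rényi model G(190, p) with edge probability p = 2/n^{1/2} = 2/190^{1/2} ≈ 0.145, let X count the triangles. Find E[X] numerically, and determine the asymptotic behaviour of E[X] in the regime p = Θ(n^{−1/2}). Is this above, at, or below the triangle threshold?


Number of potential triangles: C(190, 3) = 1125180.
Each occurs with probability p³ ≈ (0.145)³ ≈ 3.05464e-03.
By linearity: E[X] = C(190, 3)·p³ ≈ 1125180 · 3.05464e-03 ≈ 3437.016.
Since α = 1/2 < 1, p = c/n^{1/2} ≫ 1/n is above the triangle threshold p ~ 1/n. Asymptotically E[X] ~ (c³/6)·n^{3(1−α)} = (2³/6)·n^{1.5} → ∞; triangles are abundant w.h.p.

E[X] ≈ 3437.016; in regime p = Θ(1/n^{1/2}) E[X] diverges (above the triangle threshold p ~ 1/n).


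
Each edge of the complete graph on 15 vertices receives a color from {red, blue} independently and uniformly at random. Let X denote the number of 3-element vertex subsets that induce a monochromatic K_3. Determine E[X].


Let X = Σ_S X_S over the C(15, 3) = 455 subsets S of size 3, where X_S = 1 if the K_3 on S is monochromatic.
For a fixed S, the K_3 on S has C(3, 2) = 3 edges. P[all 3 edges red] = (1/2)^3, and likewise for blue, so P[monochromatic] = 2·(1/2)^3 = 2^{1 − 3} = 1/4.
By linearity: E[X] = C(15, 3) · 2^{1 − 3} = 455 · 1/4 = 455/4.
Numerically: E[X] ≈ 113.75000.

E[X] = C(15,3)·2^(1−C(3,2)) = 455/4 ≈ 113.75000.


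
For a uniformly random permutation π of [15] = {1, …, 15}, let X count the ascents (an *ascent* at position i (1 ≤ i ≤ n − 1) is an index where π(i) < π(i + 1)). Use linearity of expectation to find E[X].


Write X = Σ X_I over i = 1, …, 14, with X_I the indicator of one ascent.
There are 14 indicators.
For each fixed i, the pair (π(i), π(i+1)) is a uniformly random ordered pair of distinct values from {1, …, 15}; by symmetry P[π(i) < π(i+1)] = 1/2.
By linearity: E[X] = 14 · (1/2) = (15 − 1) · (1/2) = 7 ≈ 7.00000.

E[X] = 7 = 7.00000.


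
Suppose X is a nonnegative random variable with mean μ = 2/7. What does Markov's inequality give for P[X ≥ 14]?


μ = E[X] = 2/7, a = 14.
Markov: P[X ≥ 14] ≤ μ/a = (2/7)/14 = 1/49.
Numerically: ≈ 0.020408.
(Since a = 14 > μ = 0.285714, the bound 1/49 is < 1 and informative.)

P[X ≥ 14] ≤ 1/49 ≈ 0.020408.


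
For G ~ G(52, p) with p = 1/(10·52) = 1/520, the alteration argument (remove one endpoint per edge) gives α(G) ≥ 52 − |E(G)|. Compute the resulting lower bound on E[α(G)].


E[|E(G)|] = C(52, 2)·p = 1326 · (1/520) = 51/20.
E[α(G)] ≥ n − E[|E(G)|] = 52 − 51/20 = 989/20.
Numerically: ≈ 49.4500.
(This is only a lower bound; the true E[α(G)] may be larger.)

E[α(G)] ≥ 989/20 ≈ 49.4500.


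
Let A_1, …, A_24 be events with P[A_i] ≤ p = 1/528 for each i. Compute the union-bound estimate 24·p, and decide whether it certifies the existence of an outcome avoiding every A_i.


Union bound: P[∪_{i=1}^{24} A_i] ≤ Σ_i P[A_i] ≤ 24·p = 24·(1/528) = 1/22.
Numerically: 1/22 ≈ 0.0454545.
Is 1/22 < 1? YES.
Since P[∪ A_i] ≤ 1/22 < 1, the complement has P[∩ A_i^c] ≥ 1 − 1/22 = 21/22 > 0, so some outcome avoids every A_i.

24·p = 1/22 ≈ 0.0454545; existence CERTIFIED by the union bound.


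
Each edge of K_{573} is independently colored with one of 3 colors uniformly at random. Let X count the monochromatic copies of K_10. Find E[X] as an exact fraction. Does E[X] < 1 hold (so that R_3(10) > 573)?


E[X] = C(573, 10) · 3^{1 − 45} = 971597135635805762226 · 3^{−44} = 971597135635805762226/984770902183611232881.
As a reduced fraction: E[X] = 35985079097622435638/36472996377170786403 ≈ 0.98662.
Is E[X] < 1? YES.
Since E[X] < 1, there exists a 3-coloring of K_{573} with no monochromatic K_10; hence R_3(10) > 573.

E[X] = 35985079097622435638/36472996377170786403 ≈ 0.98662; E[X] < 1, so R_3(10) > 573.


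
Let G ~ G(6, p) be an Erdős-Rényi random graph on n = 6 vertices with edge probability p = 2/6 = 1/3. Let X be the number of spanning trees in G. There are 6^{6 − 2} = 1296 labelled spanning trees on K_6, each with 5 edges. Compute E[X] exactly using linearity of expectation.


K_6 has 6^{6 − 2} = 1296 labelled spanning trees.
For each such spanning tree H, let X_H = 1 if all 5 edges of H are present in G. Then P[X_H = 1] = p^{5} = (1/3)^{5} = 1/243.
Summing the indicators: E[X] = Σ_H E[X_H] = 1296 · p^{5} = 1296 · 1/243 = 16/3.
Numerically: E[X] ≈ 5.3333.

E[X] = 1296 · (1/3)^{5} = 16/3 ≈ 5.3333.


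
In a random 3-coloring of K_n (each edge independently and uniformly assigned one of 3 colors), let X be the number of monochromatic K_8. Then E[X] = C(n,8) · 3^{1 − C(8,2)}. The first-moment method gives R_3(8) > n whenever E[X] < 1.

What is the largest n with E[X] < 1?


We need C(n, 8) · 3^{1 − 28} < 1, i.e. C(n, 8) < 3^{28 − 1} = 7625597484987.
Check values of n near the boundary:
  n = 155: C(155, 8) = 6876747915675; 6876747915675 < 7625597484987? YES
  n = 156: C(156, 8) = 7248464019225; 7248464019225 < 7625597484987? YES
  n = 157: C(157, 8) = 7637643295425; 7637643295425 < 7625597484987? NO
The largest n with C(n, 8) < 7625597484987 is n = 156 (where E[X] = 805384891025/847288609443 ≈ 0.950544). Hence R_3(8) > 156, i.e. R_3(8) ≥ 157.

Largest n = 156; hence R_3(8) > 156.


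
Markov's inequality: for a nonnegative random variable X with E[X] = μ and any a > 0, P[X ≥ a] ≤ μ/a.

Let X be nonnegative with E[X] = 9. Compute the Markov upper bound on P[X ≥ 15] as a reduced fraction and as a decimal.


μ = E[X] = 9, a = 15.
Markov: P[X ≥ 15] ≤ μ/a = (9)/15 = 3/5.
Numerically: ≈ 0.600000.
(Since a = 15 > μ = 9.000000, the bound 3/5 is < 1 and informative.)

P[X ≥ 15] ≤ 3/5 ≈ 0.600000.


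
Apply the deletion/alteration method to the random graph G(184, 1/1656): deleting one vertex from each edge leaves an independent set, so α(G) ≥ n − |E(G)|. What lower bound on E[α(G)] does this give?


E[|E(G)|] = C(184, 2)·p = 16836 · (1/1656) = 61/6.
E[α(G)] ≥ n − E[|E(G)|] = 184 − 61/6 = 1043/6.
Numerically: ≈ 173.833333.
(This is only a lower bound; the true E[α(G)] may be larger.)

E[α(G)] ≥ 1043/6 ≈ 173.833333.


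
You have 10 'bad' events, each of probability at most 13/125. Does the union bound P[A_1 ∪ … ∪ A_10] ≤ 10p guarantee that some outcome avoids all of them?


Union bound: P[∪_{i=1}^{10} A_i] ≤ Σ_i P[A_i] ≤ 10·p = 10·(13/125) = 26/25.
Numerically: 26/25 ≈ 1.040000.
Is 26/25 < 1? NO.
Since the bound 26/25 is ≥ 1, the union bound is uninformative here; it does NOT by itself certify existence.

10·p = 26/25 ≈ 1.040000; existence NOT certified by the union bound.


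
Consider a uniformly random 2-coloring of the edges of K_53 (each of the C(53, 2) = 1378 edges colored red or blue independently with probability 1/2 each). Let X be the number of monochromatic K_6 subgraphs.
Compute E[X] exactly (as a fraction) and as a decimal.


Let X = Σ_S X_S over the C(53, 6) = 22957480 subsets S of size 6, where X_S = 1 if the K_6 on S is monochromatic.
For a fixed S, the K_6 on S has C(6, 2) = 15 edges. P[all 15 edges red] = (1/2)^15, and likewise for blue, so P[monochromatic] = 2·(1/2)^15 = 2^{1 − 15} = 1/16384.
Summing: E[X] = C(53, 6) · 2^{1 − 15} = 22957480 · 1/16384 = 2869685/2048.
Numerically: E[X] ≈ 1401.213.

E[X] = C(53,6)·2^(1−C(6,2)) = 2869685/2048 ≈ 1401.213.


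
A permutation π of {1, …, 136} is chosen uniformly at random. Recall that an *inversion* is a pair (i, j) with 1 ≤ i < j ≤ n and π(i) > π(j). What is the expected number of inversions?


Write X = Σ X_I over the C(136, 2) = 9180 pairs i < j, with X_I the indicator of one inversion.
There are 9180 indicators.
For each fixed pair i < j, the values π(i) and π(j) are two distinct elements of {1, …, 136} in uniformly random order; by symmetry P[π(i) > π(j)] = 1/2.
By linearity: E[X] = 9180 · (1/2) = C(136, 2) · (1/2) = 9180/2 = 4590 ≈ 4590.00000.

E[X] = 4590 = 4590.00000.


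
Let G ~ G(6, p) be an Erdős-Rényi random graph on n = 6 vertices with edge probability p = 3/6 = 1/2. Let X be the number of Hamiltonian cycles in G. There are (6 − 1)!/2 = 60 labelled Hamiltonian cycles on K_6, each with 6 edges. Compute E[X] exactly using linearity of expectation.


K_6 has (6 − 1)!/2 = 60 labelled Hamiltonian cycles.
For each such Hamiltonian cycle H, let X_H = 1 if all 6 edges of H are present in G. Then P[X_H = 1] = p^{6} = (1/2)^{6} = 1/64.
By linearity: E[X] = Σ_H E[X_H] = 60 · p^{6} = 60 · 1/64 = 15/16.
Numerically: E[X] ≈ 0.9375.

E[X] = 60 · (1/2)^{6} = 15/16 ≈ 0.9375.


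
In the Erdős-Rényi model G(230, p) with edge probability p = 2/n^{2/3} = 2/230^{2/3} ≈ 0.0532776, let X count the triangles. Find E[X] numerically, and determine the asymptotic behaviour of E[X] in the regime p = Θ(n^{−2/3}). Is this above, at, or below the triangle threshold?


Number of potential triangles: C(230, 3) = 2001460.
Each occurs with probability p³ ≈ (0.0532776)³ ≈ 1.51228733e-04.
By linearity: E[X] = C(230, 3)·p³ ≈ 2001460 · 1.51228733e-04 ≈ 302.678261.
Since α = 2/3 < 1, p = c/n^{2/3} ≫ 1/n is above the triangle threshold p ~ 1/n. Asymptotically E[X] ~ (c³/6)·n^{3(1−α)} = (2³/6)·n^{1} → ∞; triangles are abundant w.h.p.

E[X] ≈ 302.678261; in regime p = Θ(1/n^{2/3}) E[X] diverges (above the triangle threshold p ~ 1/n).


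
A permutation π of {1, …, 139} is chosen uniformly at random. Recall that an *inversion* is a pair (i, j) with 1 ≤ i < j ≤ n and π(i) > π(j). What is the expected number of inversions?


Write X = Σ X_I over the C(139, 2) = 9591 pairs i < j, with X_I the indicator of one inversion.
There are 9591 indicators.
For each fixed pair i < j, the values π(i) and π(j) are two distinct elements of {1, …, 139} in uniformly random order; by symmetry P[π(i) > π(j)] = 1/2.
By linearity: E[X] = 9591 · (1/2) = C(139, 2) · (1/2) = 9591/2 = 9591/2 ≈ 4795.5000.

E[X] = 9591/2 = 4795.5000.


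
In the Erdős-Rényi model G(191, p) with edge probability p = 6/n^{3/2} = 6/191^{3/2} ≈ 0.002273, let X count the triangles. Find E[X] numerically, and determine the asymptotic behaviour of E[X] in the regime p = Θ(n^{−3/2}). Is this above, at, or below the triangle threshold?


Number of potential triangles: C(191, 3) = 1143135.
Each occurs with probability p³ ≈ (0.002273)³ ≈ 1.1743663e-08.
By linearity: E[X] = C(191, 3)·p³ ≈ 1143135 · 1.1743663e-08 ≈ 0.01342.
Since α = 3/2 > 1, p = c/n^{3/2} = o(1/n) is below the triangle threshold p ~ 1/n. Asymptotically E[X] ~ (c³/6)·n^{3(1−α)} = (6³/6)·n^{-1.5} → 0, so by Markov's inequality G has no triangles w.h.p.

E[X] ≈ 0.01342; in regime p = Θ(1/n^{3/2}) E[X] tends to 0 (below the triangle threshold p ~ 1/n).


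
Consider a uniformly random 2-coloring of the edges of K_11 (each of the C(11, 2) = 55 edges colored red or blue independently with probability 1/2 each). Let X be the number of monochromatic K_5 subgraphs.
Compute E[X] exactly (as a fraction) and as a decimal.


Let X = Σ_S X_S over the C(11, 5) = 462 subsets S of size 5, where X_S = 1 if the K_5 on S is monochromatic.
For a fixed S, the K_5 on S has C(5, 2) = 10 edges. P[all 10 edges red] = (1/2)^10, and likewise for blue, so P[monochromatic] = 2·(1/2)^10 = 2^{1 − 10} = 1/512.
By linearity: E[X] = C(11, 5) · 2^{1 − 10} = 462 · 1/512 = 231/256.
Numerically: E[X] ≈ 0.9023.

E[X] = C(11,5)·2^(1−C(5,2)) = 231/256 ≈ 0.9023.


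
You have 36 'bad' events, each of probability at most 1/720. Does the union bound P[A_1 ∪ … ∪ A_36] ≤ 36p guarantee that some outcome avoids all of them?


Union bound: P[∪_{i=1}^{36} A_i] ≤ Σ_i P[A_i] ≤ 36·p = 36·(1/720) = 1/20.
Numerically: 1/20 ≈ 0.050.
Is 1/20 < 1? YES.
Since P[∪ A_i] ≤ 1/20 < 1, the complement has P[∩ A_i^c] ≥ 1 − 1/20 = 19/20 > 0, so some outcome avoids every A_i.

36·p = 1/20 ≈ 0.050; existence CERTIFIED by the union bound.


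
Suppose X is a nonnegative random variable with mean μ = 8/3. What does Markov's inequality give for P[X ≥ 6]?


μ = E[X] = 8/3, a = 6.
Markov: P[X ≥ 6] ≤ μ/a = (8/3)/6 = 4/9.
Numerically: ≈ 0.444444.
(Since a = 6 > μ = 2.666667, the bound 4/9 is < 1 and informative.)

P[X ≥ 6] ≤ 4/9 ≈ 0.444444.


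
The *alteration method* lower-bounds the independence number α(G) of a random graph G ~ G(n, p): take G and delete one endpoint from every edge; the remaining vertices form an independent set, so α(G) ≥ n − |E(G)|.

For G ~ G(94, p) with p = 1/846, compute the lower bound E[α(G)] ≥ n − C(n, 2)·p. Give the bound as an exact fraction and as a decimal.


E[|E(G)|] = C(94, 2)·p = 4371 · (1/846) = 31/6.
E[α(G)] ≥ n − E[|E(G)|] = 94 − 31/6 = 533/6.
Numerically: ≈ 88.833333.
(This is only a lower bound; the true E[α(G)] may be larger.)

E[α(G)] ≥ 533/6 ≈ 88.833333.


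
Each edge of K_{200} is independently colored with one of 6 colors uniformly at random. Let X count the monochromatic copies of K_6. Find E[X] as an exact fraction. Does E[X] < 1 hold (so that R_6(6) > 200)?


E[X] = C(200, 6) · 6^{1 − 15} = 82408626300 · 6^{−14} = 82408626300/78364164096.
As a reduced fraction: E[X] = 6867385525/6530347008 ≈ 1.05161.
Is E[X] < 1? NO.
Since E[X] ≥ 1, the first-moment bound is inconclusive at n = 200; it does NOT by itself certify R_6(6) > 200.

E[X] = 6867385525/6530347008 ≈ 1.05161; E[X] ≥ 1; first-moment method inconclusive here.


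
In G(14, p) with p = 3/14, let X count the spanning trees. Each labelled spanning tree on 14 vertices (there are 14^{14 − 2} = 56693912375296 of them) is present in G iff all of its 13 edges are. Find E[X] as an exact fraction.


K_14 has 14^{14 − 2} = 56693912375296 labelled spanning trees.
For each such spanning tree H, let X_H = 1 if all 13 edges of H are present in G. Then P[X_H = 1] = p^{13} = (3/14)^{13} = 1594323/793714773254144.
By linearity: E[X] = Σ_H E[X_H] = 56693912375296 · p^{13} = 56693912375296 · 1594323/793714773254144 = 1594323/14.
Numerically: E[X] ≈ 1.1388e+05.

E[X] = 56693912375296 · (3/14)^{13} = 1594323/14 ≈ 1.1388e+05.


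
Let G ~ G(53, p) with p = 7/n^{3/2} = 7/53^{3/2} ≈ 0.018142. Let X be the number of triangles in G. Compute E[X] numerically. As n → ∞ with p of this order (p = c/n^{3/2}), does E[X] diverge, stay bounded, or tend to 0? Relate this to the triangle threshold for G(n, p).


Number of potential triangles: C(53, 3) = 23426.
Each occurs with probability p³ ≈ (0.018142)³ ≈ 5.97107748e-06.
By linearity: E[X] = C(53, 3)·p³ ≈ 23426 · 5.97107748e-06 ≈ 0.139878.
Since α = 3/2 > 1, p = c/n^{3/2} = o(1/n) is below the triangle threshold p ~ 1/n. Asymptotically E[X] ~ (c³/6)·n^{3(1−α)} = (7³/6)·n^{-1.5} → 0, so by Markov's inequality G has no triangles w.h.p.

E[X] ≈ 0.139878; in regime p = Θ(1/n^{3/2}) E[X] tends to 0 (below the triangle threshold p ~ 1/n).


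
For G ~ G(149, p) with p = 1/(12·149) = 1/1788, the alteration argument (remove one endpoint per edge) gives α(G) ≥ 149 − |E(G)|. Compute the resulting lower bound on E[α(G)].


E[|E(G)|] = C(149, 2)·p = 11026 · (1/1788) = 37/6.
E[α(G)] ≥ n − E[|E(G)|] = 149 − 37/6 = 857/6.
Numerically: ≈ 142.833.
(This is only a lower bound; the true E[α(G)] may be larger.)

E[α(G)] ≥ 857/6 ≈ 142.833.


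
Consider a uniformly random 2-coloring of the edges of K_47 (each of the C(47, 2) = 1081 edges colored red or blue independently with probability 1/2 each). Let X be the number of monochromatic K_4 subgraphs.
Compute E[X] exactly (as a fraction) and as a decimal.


Let X = Σ_S X_S over the C(47, 4) = 178365 subsets S of size 4, where X_S = 1 if the K_4 on S is monochromatic.
For a fixed S, the K_4 on S has C(4, 2) = 6 edges. P[all 6 edges red] = (1/2)^6, and likewise for blue, so P[monochromatic] = 2·(1/2)^6 = 2^{1 − 6} = 1/32.
Summing: E[X] = C(47, 4) · 2^{1 − 6} = 178365 · 1/32 = 178365/32.
Numerically: E[X] ≈ 5573.90625.

E[X] = C(47,4)·2^(1−C(4,2)) = 178365/32 ≈ 5573.90625.


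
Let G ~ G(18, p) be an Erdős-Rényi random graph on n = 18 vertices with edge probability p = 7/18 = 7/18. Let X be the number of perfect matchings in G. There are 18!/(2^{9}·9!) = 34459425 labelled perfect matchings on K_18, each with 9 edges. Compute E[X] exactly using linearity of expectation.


K_18 has 18!/(2^{9}·9!) = 34459425 labelled perfect matchings.
For each such perfect matching H, let X_H = 1 if all 9 edges of H are present in G. Then P[X_H = 1] = p^{9} = (7/18)^{9} = 40353607/198359290368.
By linearity: E[X] = Σ_H E[X_H] = 34459425 · p^{9} = 34459425 · 40353607/198359290368 = 17167433257975/2448880128.
Numerically: E[X] ≈ 7010.32.

E[X] = 34459425 · (7/18)^{9} = 17167433257975/2448880128 ≈ 7010.32.


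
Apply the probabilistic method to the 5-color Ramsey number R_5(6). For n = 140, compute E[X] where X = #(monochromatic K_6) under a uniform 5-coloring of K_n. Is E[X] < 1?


E[X] = C(140, 6) · 5^{1 − 15} = 9381724380 · 5^{−14} = 9381724380/6103515625.
As a reduced fraction: E[X] = 1876344876/1220703125 ≈ 1.53710.
Is E[X] < 1? NO.
Since E[X] ≥ 1, the first-moment bound is inconclusive at n = 140; it does NOT by itself certify R_5(6) > 140.

E[X] = 1876344876/1220703125 ≈ 1.53710; E[X] ≥ 1; first-moment method inconclusive here.


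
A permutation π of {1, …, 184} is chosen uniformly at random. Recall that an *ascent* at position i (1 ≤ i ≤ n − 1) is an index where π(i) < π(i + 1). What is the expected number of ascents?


Write X = Σ X_I over i = 1, …, 183, with X_I the indicator of one ascent.
There are 183 indicators.
For each fixed i, the pair (π(i), π(i+1)) is a uniformly random ordered pair of distinct values from {1, …, 184}; by symmetry P[π(i) < π(i+1)] = 1/2.
By linearity: E[X] = 183 · (1/2) = (184 − 1) · (1/2) = 183/2 ≈ 91.50000.

E[X] = 183/2 = 91.50000.


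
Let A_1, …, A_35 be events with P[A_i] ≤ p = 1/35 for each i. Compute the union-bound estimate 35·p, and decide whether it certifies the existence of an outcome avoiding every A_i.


Union bound: P[∪_{i=1}^{35} A_i] ≤ Σ_i P[A_i] ≤ 35·p = 35·(1/35) = 1.
Numerically: 1 ≈ 1.000000.
Is 1 < 1? NO.
Since the bound 1 is ≥ 1, the union bound is uninformative here; it does NOT by itself certify existence.

35·p = 1 ≈ 1.000000; existence NOT certified by the union bound.


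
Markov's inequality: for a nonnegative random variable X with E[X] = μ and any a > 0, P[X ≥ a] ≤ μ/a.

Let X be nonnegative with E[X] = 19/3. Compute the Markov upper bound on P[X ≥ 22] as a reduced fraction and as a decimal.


μ = E[X] = 19/3, a = 22.
Markov: P[X ≥ 22] ≤ μ/a = (19/3)/22 = 19/66.
Numerically: ≈ 0.288.
(Since a = 22 > μ = 6.333, the bound 19/66 is < 1 and informative.)

P[X ≥ 22] ≤ 19/66 ≈ 0.288.


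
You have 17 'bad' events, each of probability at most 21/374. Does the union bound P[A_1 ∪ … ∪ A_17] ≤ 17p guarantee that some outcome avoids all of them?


Union bound: P[∪_{i=1}^{17} A_i] ≤ Σ_i P[A_i] ≤ 17·p = 17·(21/374) = 21/22.
Numerically: 21/22 ≈ 0.954545.
Is 21/22 < 1? YES.
Since P[∪ A_i] ≤ 21/22 < 1, the complement has P[∩ A_i^c] ≥ 1 − 21/22 = 1/22 > 0, so some outcome avoids every A_i.

17·p = 21/22 ≈ 0.954545; existence CERTIFIED by the union bound.


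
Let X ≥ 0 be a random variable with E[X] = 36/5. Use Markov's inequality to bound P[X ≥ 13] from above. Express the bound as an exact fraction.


μ = E[X] = 36/5, a = 13.
Markov: P[X ≥ 13] ≤ μ/a = (36/5)/13 = 36/65.
Numerically: ≈ 0.553846.
(Since a = 13 > μ = 7.200000, the bound 36/65 is < 1 and informative.)

P[X ≥ 13] ≤ 36/65 ≈ 0.553846.


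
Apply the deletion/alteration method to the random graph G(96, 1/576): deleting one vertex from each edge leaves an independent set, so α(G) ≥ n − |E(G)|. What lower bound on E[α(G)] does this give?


E[|E(G)|] = C(96, 2)·p = 4560 · (1/576) = 95/12.
E[α(G)] ≥ n − E[|E(G)|] = 96 − 95/12 = 1057/12.
Numerically: ≈ 88.083.
(This is only a lower bound; the true E[α(G)] may be larger.)

E[α(G)] ≥ 1057/12 ≈ 88.083.


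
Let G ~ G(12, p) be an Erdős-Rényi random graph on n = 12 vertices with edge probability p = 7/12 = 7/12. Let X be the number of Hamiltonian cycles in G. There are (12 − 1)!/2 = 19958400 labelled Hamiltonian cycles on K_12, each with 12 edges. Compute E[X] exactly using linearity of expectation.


K_12 has (12 − 1)!/2 = 19958400 labelled Hamiltonian cycles.
For each such Hamiltonian cycle H, let X_H = 1 if all 12 edges of H are present in G. Then P[X_H = 1] = p^{12} = (7/12)^{12} = 13841287201/8916100448256.
Summing the indicators: E[X] = Σ_H E[X_H] = 19958400 · p^{12} = 19958400 · 13841287201/8916100448256 = 26644477861925/859963392.
Numerically: E[X] ≈ 30983.3.

E[X] = 19958400 · (7/12)^{12} = 26644477861925/859963392 ≈ 30983.3.


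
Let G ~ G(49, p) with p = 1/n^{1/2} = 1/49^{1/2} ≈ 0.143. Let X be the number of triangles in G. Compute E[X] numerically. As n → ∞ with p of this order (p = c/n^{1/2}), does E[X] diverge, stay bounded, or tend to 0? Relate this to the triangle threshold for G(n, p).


Number of potential triangles: C(49, 3) = 18424.
Each occurs with probability p³ ≈ (0.143)³ ≈ 2.91545e-03.
By linearity: E[X] = C(49, 3)·p³ ≈ 18424 · 2.91545e-03 ≈ 53.714.
Since α = 1/2 < 1, p = c/n^{1/2} ≫ 1/n is above the triangle threshold p ~ 1/n. Asymptotically E[X] ~ (c³/6)·n^{3(1−α)} = (1³/6)·n^{1.5} → ∞; triangles are abundant w.h.p.

E[X] ≈ 53.714; in regime p = Θ(1/n^{1/2}) E[X] diverges (above the triangle threshold p ~ 1/n).


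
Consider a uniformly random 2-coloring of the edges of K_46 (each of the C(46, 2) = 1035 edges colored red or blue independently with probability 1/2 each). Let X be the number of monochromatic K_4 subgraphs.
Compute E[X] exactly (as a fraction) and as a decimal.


Let X = Σ_S X_S over the C(46, 4) = 163185 subsets S of size 4, where X_S = 1 if the K_4 on S is monochromatic.
For a fixed S, the K_4 on S has C(4, 2) = 6 edges. P[all 6 edges red] = (1/2)^6, and likewise for blue, so P[monochromatic] = 2·(1/2)^6 = 2^{1 − 6} = 1/32.
Summing: E[X] = C(46, 4) · 2^{1 − 6} = 163185 · 1/32 = 163185/32.
Numerically: E[X] ≈ 5099.53125.

E[X] = C(46,4)·2^(1−C(4,2)) = 163185/32 ≈ 5099.53125.


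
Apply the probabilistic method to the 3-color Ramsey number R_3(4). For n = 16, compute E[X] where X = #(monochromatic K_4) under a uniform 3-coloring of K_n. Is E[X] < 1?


E[X] = C(16, 4) · 3^{1 − 6} = 1820 · 3^{−5} = 1820/243.
As a reduced fraction: E[X] = 1820/243 ≈ 7.48971.
Is E[X] < 1? NO.
Since E[X] ≥ 1, the first-moment bound is inconclusive at n = 16; it does NOT by itself certify R_3(4) > 16.

E[X] = 1820/243 ≈ 7.48971; E[X] ≥ 1; first-moment method inconclusive here.


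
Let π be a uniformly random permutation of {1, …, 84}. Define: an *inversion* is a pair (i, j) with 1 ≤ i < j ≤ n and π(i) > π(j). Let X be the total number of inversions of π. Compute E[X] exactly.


Write X = Σ X_I over the C(84, 2) = 3486 pairs i < j, with X_I the indicator of one inversion.
There are 3486 indicators.
For each fixed pair i < j, the values π(i) and π(j) are two distinct elements of {1, …, 84} in uniformly random order; by symmetry P[π(i) > π(j)] = 1/2.
By linearity: E[X] = 3486 · (1/2) = C(84, 2) · (1/2) = 3486/2 = 1743 ≈ 1743.00000.

E[X] = 1743 = 1743.00000.


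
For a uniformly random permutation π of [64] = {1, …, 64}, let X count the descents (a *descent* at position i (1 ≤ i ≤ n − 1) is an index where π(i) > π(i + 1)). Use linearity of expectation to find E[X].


Write X = Σ X_I over i = 1, …, 63, with X_I the indicator of one descent.
There are 63 indicators.
For each fixed i, the pair (π(i), π(i+1)) is a uniformly random ordered pair of distinct values from {1, …, 64}; by symmetry P[π(i) > π(i+1)] = 1/2.
By linearity: E[X] = 63 · (1/2) = (64 − 1) · (1/2) = 63/2 ≈ 31.5000.

E[X] = 63/2 = 31.5000.


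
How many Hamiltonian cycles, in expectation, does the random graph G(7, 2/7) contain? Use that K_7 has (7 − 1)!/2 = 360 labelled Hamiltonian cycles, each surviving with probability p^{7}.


K_7 has (7 − 1)!/2 = 360 labelled Hamiltonian cycles.
For each such Hamiltonian cycle H, let X_H = 1 if all 7 edges of H are present in G. Then P[X_H = 1] = p^{7} = (2/7)^{7} = 128/823543.
Summing the indicators: E[X] = Σ_H E[X_H] = 360 · p^{7} = 360 · 128/823543 = 46080/823543.
Numerically: E[X] ≈ 0.0559534.

E[X] = 360 · (2/7)^{7} = 46080/823543 ≈ 0.0559534.


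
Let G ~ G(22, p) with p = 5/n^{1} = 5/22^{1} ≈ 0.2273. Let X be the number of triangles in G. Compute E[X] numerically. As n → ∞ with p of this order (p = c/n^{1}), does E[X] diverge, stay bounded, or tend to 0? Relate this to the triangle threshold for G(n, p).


Number of potential triangles: C(22, 3) = 1540.
Each occurs with probability p³ ≈ (0.2273)³ ≈ 1.173929e-02.
By linearity: E[X] = C(22, 3)·p³ ≈ 1540 · 1.173929e-02 ≈ 18.0785.
Here α = 1, so p = 5/n is exactly at the triangle threshold p ~ 1/n. Asymptotically E[X] → c³/6 = 5³/6 = 125/6 ≈ 20.8333, a bounded constant. In this regime the triangle count is asymptotically Poisson(c³/6).

E[X] ≈ 18.0785; in regime p = Θ(1/n^{1}) E[X] stays bounded (at the triangle threshold p ~ 1/n).


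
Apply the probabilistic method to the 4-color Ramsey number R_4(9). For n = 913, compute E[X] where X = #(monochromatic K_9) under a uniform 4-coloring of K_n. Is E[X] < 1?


E[X] = C(913, 9) · 4^{1 − 36} = 1167605542753639808390 · 4^{−35} = 1167605542753639808390/1180591620717411303424.
As a reduced fraction: E[X] = 583802771376819904195/590295810358705651712 ≈ 0.9890.
Is E[X] < 1? YES.
Since E[X] < 1, there exists a 4-coloring of K_{913} with no monochromatic K_9; hence R_4(9) > 913.

E[X] = 583802771376819904195/590295810358705651712 ≈ 0.9890; E[X] < 1, so R_4(9) > 913.


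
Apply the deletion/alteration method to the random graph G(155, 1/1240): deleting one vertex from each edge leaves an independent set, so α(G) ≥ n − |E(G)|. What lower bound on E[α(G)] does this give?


E[|E(G)|] = C(155, 2)·p = 11935 · (1/1240) = 77/8.
E[α(G)] ≥ n − E[|E(G)|] = 155 − 77/8 = 1163/8.
Numerically: ≈ 145.3750.
(This is only a lower bound; the true E[α(G)] may be larger.)

E[α(G)] ≥ 1163/8 ≈ 145.3750.


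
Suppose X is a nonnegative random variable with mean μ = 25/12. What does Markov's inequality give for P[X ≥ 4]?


μ = E[X] = 25/12, a = 4.
Markov: P[X ≥ 4] ≤ μ/a = (25/12)/4 = 25/48.
Numerically: ≈ 0.521.
(Since a = 4 > μ = 2.083, the bound 25/48 is < 1 and informative.)

P[X ≥ 4] ≤ 25/48 ≈ 0.521.


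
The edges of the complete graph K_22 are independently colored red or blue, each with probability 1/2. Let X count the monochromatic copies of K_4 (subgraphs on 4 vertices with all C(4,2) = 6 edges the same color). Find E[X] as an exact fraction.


Let X = Σ_S X_S over the C(22, 4) = 7315 subsets S of size 4, where X_S = 1 if the K_4 on S is monochromatic.
For a fixed S, the K_4 on S has C(4, 2) = 6 edges. P[all 6 edges red] = (1/2)^6, and likewise for blue, so P[monochromatic] = 2·(1/2)^6 = 2^{1 − 6} = 1/32.
Summing: E[X] = C(22, 4) · 2^{1 − 6} = 7315 · 1/32 = 7315/32.
Numerically: E[X] ≈ 228.5938.

E[X] = C(22,4)·2^(1−C(4,2)) = 7315/32 ≈ 228.5938.


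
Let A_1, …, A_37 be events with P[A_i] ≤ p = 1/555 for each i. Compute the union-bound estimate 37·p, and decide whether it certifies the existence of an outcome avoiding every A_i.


Union bound: P[∪_{i=1}^{37} A_i] ≤ Σ_i P[A_i] ≤ 37·p = 37·(1/555) = 1/15.
Numerically: 1/15 ≈ 0.0667.
Is 1/15 < 1? YES.
Since P[∪ A_i] ≤ 1/15 < 1, the complement has P[∩ A_i^c] ≥ 1 − 1/15 = 14/15 > 0, so some outcome avoids every A_i.

37·p = 1/15 ≈ 0.0667; existence CERTIFIED by the union bound.


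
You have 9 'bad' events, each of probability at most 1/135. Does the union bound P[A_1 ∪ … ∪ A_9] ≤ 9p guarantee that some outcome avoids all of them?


Union bound: P[∪_{i=1}^{9} A_i] ≤ Σ_i P[A_i] ≤ 9·p = 9·(1/135) = 1/15.
Numerically: 1/15 ≈ 0.06667.
Is 1/15 < 1? YES.
Since P[∪ A_i] ≤ 1/15 < 1, the complement has P[∩ A_i^c] ≥ 1 − 1/15 = 14/15 > 0, so some outcome avoids every A_i.

9·p = 1/15 ≈ 0.06667; existence CERTIFIED by the union bound.


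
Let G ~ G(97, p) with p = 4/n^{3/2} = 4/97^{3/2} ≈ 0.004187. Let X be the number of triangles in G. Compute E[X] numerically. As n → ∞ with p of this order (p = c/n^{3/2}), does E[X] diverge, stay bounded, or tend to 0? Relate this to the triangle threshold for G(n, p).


Number of potential triangles: C(97, 3) = 147440.
Each occurs with probability p³ ≈ (0.004187)³ ≈ 7.3401878e-08.
By linearity: E[X] = C(97, 3)·p³ ≈ 147440 · 7.3401878e-08 ≈ 0.01082.
Since α = 3/2 > 1, p = c/n^{3/2} = o(1/n) is below the triangle threshold p ~ 1/n. Asymptotically E[X] ~ (c³/6)·n^{3(1−α)} = (4³/6)·n^{-1.5} → 0, so by Markov's inequality G has no triangles w.h.p.

E[X] ≈ 0.01082; in regime p = Θ(1/n^{3/2}) E[X] tends to 0 (below the triangle threshold p ~ 1/n).


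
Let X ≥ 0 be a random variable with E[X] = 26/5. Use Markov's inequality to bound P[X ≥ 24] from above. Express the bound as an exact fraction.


μ = E[X] = 26/5, a = 24.
Markov: P[X ≥ 24] ≤ μ/a = (26/5)/24 = 13/60.
Numerically: ≈ 0.21667.
(Since a = 24 > μ = 5.20000, the bound 13/60 is < 1 and informative.)

P[X ≥ 24] ≤ 13/60 ≈ 0.21667.


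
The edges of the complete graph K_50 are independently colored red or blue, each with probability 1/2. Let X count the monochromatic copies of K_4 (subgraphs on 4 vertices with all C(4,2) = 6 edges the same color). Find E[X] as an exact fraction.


Let X = Σ_S X_S over the C(50, 4) = 230300 subsets S of size 4, where X_S = 1 if the K_4 on S is monochromatic.
For a fixed S, the K_4 on S has C(4, 2) = 6 edges. P[all 6 edges red] = (1/2)^6, and likewise for blue, so P[monochromatic] = 2·(1/2)^6 = 2^{1 − 6} = 1/32.
By linearity: E[X] = C(50, 4) · 2^{1 − 6} = 230300 · 1/32 = 57575/8.
Numerically: E[X] ≈ 7196.87500.

E[X] = C(50,4)·2^(1−C(4,2)) = 57575/8 ≈ 7196.87500.


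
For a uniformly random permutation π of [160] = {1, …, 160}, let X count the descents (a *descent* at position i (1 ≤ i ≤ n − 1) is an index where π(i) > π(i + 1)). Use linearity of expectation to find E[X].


Write X = Σ X_I over i = 1, …, 159, with X_I the indicator of one descent.
There are 159 indicators.
For each fixed i, the pair (π(i), π(i+1)) is a uniformly random ordered pair of distinct values from {1, …, 160}; by symmetry P[π(i) > π(i+1)] = 1/2.
By linearity: E[X] = 159 · (1/2) = (160 − 1) · (1/2) = 159/2 ≈ 79.500.

E[X] = 159/2 = 79.500.


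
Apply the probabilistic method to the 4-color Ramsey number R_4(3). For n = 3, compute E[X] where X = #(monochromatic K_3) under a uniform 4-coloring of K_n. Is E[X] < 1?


E[X] = C(3, 3) · 4^{1 − 3} = 1 · 4^{−2} = 1/16.
As a reduced fraction: E[X] = 1/16 ≈ 0.062500.
Is E[X] < 1? YES.
Since E[X] < 1, there exists a 4-coloring of K_{3} with no monochromatic K_3; hence R_4(3) > 3.

E[X] = 1/16 ≈ 0.062500; E[X] < 1, so R_4(3) > 3.


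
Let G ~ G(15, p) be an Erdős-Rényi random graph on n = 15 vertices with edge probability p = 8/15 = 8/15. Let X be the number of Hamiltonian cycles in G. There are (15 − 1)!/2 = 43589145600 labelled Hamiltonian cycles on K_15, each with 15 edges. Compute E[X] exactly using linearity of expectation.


K_15 has (15 − 1)!/2 = 43589145600 labelled Hamiltonian cycles.
For each such Hamiltonian cycle H, let X_H = 1 if all 15 edges of H are present in G. Then P[X_H = 1] = p^{15} = (8/15)^{15} = 35184372088832/437893890380859375.
Summing the indicators: E[X] = Σ_H E[X_H] = 43589145600 · p^{15} = 43589145600 · 35184372088832/437893890380859375 = 252453780711880523776/72081298828125.
Numerically: E[X] ≈ 3.5023e+06.

E[X] = 43589145600 · (8/15)^{15} = 252453780711880523776/72081298828125 ≈ 3.5023e+06.


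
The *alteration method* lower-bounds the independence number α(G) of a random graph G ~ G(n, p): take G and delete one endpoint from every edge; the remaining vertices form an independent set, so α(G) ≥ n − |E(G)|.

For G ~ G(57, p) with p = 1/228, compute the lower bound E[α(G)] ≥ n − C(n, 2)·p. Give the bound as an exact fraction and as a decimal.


E[|E(G)|] = C(57, 2)·p = 1596 · (1/228) = 7.
E[α(G)] ≥ n − E[|E(G)|] = 57 − 7 = 50.
Numerically: ≈ 50.00000.
(This is only a lower bound; the true E[α(G)] may be larger.)

E[α(G)] ≥ 50 ≈ 50.00000.


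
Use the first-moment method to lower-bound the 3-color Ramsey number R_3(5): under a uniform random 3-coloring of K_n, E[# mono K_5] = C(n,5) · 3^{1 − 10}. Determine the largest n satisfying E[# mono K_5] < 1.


We need C(n, 5) · 3^{1 − 10} < 1, i.e. C(n, 5) < 3^{10 − 1} = 19683.
Check values of n near the boundary:
  n = 17: C(17, 5) = 6188; 6188 < 19683? YES
  n = 18: C(18, 5) = 8568; 8568 < 19683? YES
  n = 19: C(19, 5) = 11628; 11628 < 19683? YES
  n = 20: C(20, 5) = 15504; 15504 < 19683? YES
  n = 21: C(21, 5) = 20349; 20349 < 19683? NO
The largest n with C(n, 5) < 19683 is n = 20 (where E[X] = 5168/6561 ≈ 0.7876848). Hence R_3(5) > 20, i.e. R_3(5) ≥ 21.

Largest n = 20; hence R_3(5) > 20.


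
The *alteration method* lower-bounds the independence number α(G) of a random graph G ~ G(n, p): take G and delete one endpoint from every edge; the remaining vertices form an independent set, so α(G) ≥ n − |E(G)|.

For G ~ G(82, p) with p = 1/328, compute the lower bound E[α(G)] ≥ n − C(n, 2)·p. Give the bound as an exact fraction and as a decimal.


E[|E(G)|] = C(82, 2)·p = 3321 · (1/328) = 81/8.
E[α(G)] ≥ n − E[|E(G)|] = 82 − 81/8 = 575/8.
Numerically: ≈ 71.8750.
(This is only a lower bound; the true E[α(G)] may be larger.)

E[α(G)] ≥ 575/8 ≈ 71.8750.
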